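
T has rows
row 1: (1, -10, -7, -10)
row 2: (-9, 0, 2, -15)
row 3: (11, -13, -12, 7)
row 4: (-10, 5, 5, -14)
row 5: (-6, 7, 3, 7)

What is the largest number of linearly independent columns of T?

4

Row reduce to echelon form.
R2 ← R2 + (9)·R1: [0, -90, -61, -105]
R3 ← R3 − (11)·R1: [0, 97, 65, 117]
R4 ← R4 + (10)·R1: [0, -95, -65, -114]
R5 ← R5 + (6)·R1: [0, -53, -39, -53]
R3 ← R3 + (97/90)·R2: [0, 0, -67/90, 23/6]
R4 ← R4 − (19/18)·R2: [0, 0, -11/18, -19/6]
R5 ← R5 − (53/90)·R2: [0, 0, -277/90, 53/6]
R4 ← R4 − (55/67)·R3: [0, 0, 0, -423/67]
R5 ← R5 − (277/67)·R3: [0, 0, 0, -470/67]
R5 ← R5 − (10/9)·R4: [0, 0, 0, 0]
Echelon form has 4 nonzero rows, so rank(T) = 4.
The rank gives the maximum number of linearly independent columns: 4.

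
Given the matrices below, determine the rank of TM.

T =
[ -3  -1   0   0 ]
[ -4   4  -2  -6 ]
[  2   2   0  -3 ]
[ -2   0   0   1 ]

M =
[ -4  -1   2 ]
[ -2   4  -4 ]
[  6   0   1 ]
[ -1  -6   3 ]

3

First compute TM:
[[ 14,  -1,  -2],
 [  2,  56, -44],
 [ -9,  24, -13],
 [  7,  -4,  -1]]
Now row reduce the product.
R2 ← R2 − (1/7)·R1: [0, 393/7, -306/7]
R3 ← R3 + (9/14)·R1: [0, 327/14, -100/7]
R4 ← R4 − (1/2)·R1: [0, -7/2, 0]
R3 ← R3 − (109/262)·R2: [0, 0, 511/131]
R4 ← R4 + (49/786)·R2: [0, 0, -357/131]
R4 ← R4 + (51/73)·R3: [0, 0, 0]
3 nonzero rows, so rank(TM) = 3.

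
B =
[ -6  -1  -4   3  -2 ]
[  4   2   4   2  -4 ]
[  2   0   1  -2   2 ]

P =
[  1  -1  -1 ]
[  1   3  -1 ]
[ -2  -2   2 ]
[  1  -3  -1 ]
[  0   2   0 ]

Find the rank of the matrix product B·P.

2

First compute BP:
[[  4,  -2,  -4],
 [  0, -20,   0],
 [ -2,   6,   2]]
Now row reduce the product.
R3 ← R3 + (1/2)·R1: [0, 5, 0]
R3 ← R3 + (1/4)·R2: [0, 0, 0]
2 nonzero rows, so rank(BP) = 2.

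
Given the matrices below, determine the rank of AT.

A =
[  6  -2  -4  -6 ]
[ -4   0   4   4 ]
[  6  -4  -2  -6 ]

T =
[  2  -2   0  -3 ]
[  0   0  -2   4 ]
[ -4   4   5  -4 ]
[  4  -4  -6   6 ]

2

First compute AT:
[[  4,  -4,  20, -46],
 [ -8,   8,  -4,  20],
 [ -4,   4,  34, -62]]
Now row reduce the product.
R2 ← R2 + (2)·R1: [0, 0, 36, -72]
R3 ← R3 + R1: [0, 0, 54, -108]
R3 ← R3 − (3/2)·R2: [0, 0, 0, 0]
2 nonzero rows, so rank(AT) = 2.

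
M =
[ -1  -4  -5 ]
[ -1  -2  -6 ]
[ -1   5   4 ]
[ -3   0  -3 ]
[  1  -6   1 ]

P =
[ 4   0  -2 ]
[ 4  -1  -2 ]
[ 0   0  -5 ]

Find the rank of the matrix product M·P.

3

First compute MP:
[[-20,   4,  35],
 [-12,   2,  36],
 [ 16,  -5, -28],
 [-12,   0,  21],
 [-20,   6,   5]]
Now row reduce the product.
R2 ← R2 − (3/5)·R1: [0, -2/5, 15]
R3 ← R3 + (4/5)·R1: [0, -9/5, 0]
R4 ← R4 − (3/5)·R1: [0, -12/5, 0]
R5 ← R5 − R1: [0, 2, -30]
R3 ← R3 − (9/2)·R2: [0, 0, -135/2]
R4 ← R4 − (6)·R2: [0, 0, -90]
R5 ← R5 + (5)·R2: [0, 0, 45]
R4 ← R4 − (4/3)·R3: [0, 0, 0]
R5 ← R5 + (2/3)·R3: [0, 0, 0]
3 nonzero rows, so rank(MP) = 3.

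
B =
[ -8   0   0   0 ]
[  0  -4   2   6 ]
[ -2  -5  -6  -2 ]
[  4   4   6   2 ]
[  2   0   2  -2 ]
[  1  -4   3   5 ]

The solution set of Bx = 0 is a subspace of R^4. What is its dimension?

Row reduce to echelon form.
R3 ← R3 − (1/4)·R1: [0, -5, -6, -2]
R4 ← R4 + (1/2)·R1: [0, 4, 6, 2]
R5 ← R5 + (1/4)·R1: [0, 0, 2, -2]
R6 ← R6 + (1/8)·R1: [0, -4, 3, 5]
R3 ← R3 − (5/4)·R2: [0, 0, -17/2, -19/2]
R4 ← R4 + R2: [0, 0, 8, 8]
R6 ← R6 − R2: [0, 0, 1, -1]
R4 ← R4 + (16/17)·R3: [0, 0, 0, -16/17]
R5 ← R5 + (4/17)·R3: [0, 0, 0, -72/17]
R6 ← R6 + (2/17)·R3: [0, 0, 0, -36/17]
R5 ← R5 − (9/2)·R4: [0, 0, 0, 0]
R6 ← R6 − (9/4)·R4: [0, 0, 0, 0]
4 nonzero rows, so rank(B) = 4.
B has 4 columns; by rank–nullity, nullity = 4 − 4 = 0.

0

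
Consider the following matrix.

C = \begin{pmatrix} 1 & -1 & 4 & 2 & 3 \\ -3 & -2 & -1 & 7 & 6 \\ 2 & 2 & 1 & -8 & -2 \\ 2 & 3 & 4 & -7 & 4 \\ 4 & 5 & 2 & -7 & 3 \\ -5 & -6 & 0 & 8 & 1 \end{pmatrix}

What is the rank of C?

5

Row reduce to echelon form.
R2 ← R2 + (3)·R1: [0, -5, 11, 13, 15]
R3 ← R3 − (2)·R1: [0, 4, -7, -12, -8]
R4 ← R4 − (2)·R1: [0, 5, -4, -11, -2]
R5 ← R5 − (4)·R1: [0, 9, -14, -15, -9]
R6 ← R6 + (5)·R1: [0, -11, 20, 18, 16]
R3 ← R3 + (4/5)·R2: [0, 0, 9/5, -8/5, 4]
R4 ← R4 + R2: [0, 0, 7, 2, 13]
R5 ← R5 + (9/5)·R2: [0, 0, 29/5, 42/5, 18]
R6 ← R6 − (11/5)·R2: [0, 0, -21/5, -53/5, -17]
R4 ← R4 − (35/9)·R3: [0, 0, 0, 74/9, -23/9]
R5 ← R5 − (29/9)·R3: [0, 0, 0, 122/9, 46/9]
R6 ← R6 + (7/3)·R3: [0, 0, 0, -43/3, -23/3]
R5 ← R5 − (61/37)·R4: [0, 0, 0, 0, 345/37]
R6 ← R6 + (129/74)·R4: [0, 0, 0, 0, -897/74]
R6 ← R6 + (13/10)·R5: [0, 0, 0, 0, 0]
Echelon form has 5 nonzero rows, so rank(C) = 5.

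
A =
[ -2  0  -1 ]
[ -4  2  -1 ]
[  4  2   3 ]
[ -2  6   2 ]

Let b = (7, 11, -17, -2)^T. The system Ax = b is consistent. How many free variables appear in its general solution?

Row reduce the augmented matrix [A | b].
R2 ← R2 − (2)·R1: [0, 2, 1, -3]
R3 ← R3 + (2)·R1: [0, 2, 1, -3]
R4 ← R4 − R1: [0, 6, 3, -9]
R3 ← R3 − R2: [0, 0, 0, 0]
R4 ← R4 − (3)·R2: [0, 0, 0, 0]
The echelon form has 2 nonzero rows, and every pivot lies in the first 3 columns, so rank(A) = rank([A|b]) = 2.
The system is consistent.
Free variables = (unknowns) − (rank) = 3 − 2 = 1.

1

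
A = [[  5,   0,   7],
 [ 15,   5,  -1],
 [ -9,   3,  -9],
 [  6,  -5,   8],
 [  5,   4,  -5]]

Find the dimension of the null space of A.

Row reduce to echelon form.
R2 ← R2 − (3)·R1: [0, 5, -22]
R3 ← R3 + (9/5)·R1: [0, 3, 18/5]
R4 ← R4 − (6/5)·R1: [0, -5, -2/5]
R5 ← R5 − R1: [0, 4, -12]
R3 ← R3 − (3/5)·R2: [0, 0, 84/5]
R4 ← R4 + R2: [0, 0, -112/5]
R5 ← R5 − (4/5)·R2: [0, 0, 28/5]
R4 ← R4 + (4/3)·R3: [0, 0, 0]
R5 ← R5 − (1/3)·R3: [0, 0, 0]
3 nonzero rows, so rank(A) = 3.
A has 3 columns; by rank–nullity, nullity = 3 − 3 = 0.

0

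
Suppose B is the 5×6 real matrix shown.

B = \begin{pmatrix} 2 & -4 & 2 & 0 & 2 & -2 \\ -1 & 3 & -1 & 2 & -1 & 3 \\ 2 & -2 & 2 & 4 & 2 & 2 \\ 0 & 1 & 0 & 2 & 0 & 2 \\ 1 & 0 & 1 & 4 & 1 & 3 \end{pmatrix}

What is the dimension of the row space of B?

2

Row reduce to echelon form.
R2 ← R2 + (1/2)·R1: [0, 1, 0, 2, 0, 2]
R3 ← R3 − R1: [0, 2, 0, 4, 0, 4]
R5 ← R5 − (1/2)·R1: [0, 2, 0, 4, 0, 4]
R3 ← R3 − (2)·R2: [0, 0, 0, 0, 0, 0]
R4 ← R4 − R2: [0, 0, 0, 0, 0, 0]
R5 ← R5 − (2)·R2: [0, 0, 0, 0, 0, 0]
Echelon form has 2 nonzero rows, so rank(B) = 2.
The row space has dimension equal to the rank: 2.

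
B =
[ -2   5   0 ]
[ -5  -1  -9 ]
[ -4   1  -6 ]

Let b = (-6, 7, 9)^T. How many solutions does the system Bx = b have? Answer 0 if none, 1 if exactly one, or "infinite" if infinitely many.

0

Row reduce the augmented matrix [B | b].
R2 ← R2 − (5/2)·R1: [0, -27/2, -9, 22]
R3 ← R3 − (2)·R1: [0, -9, -6, 21]
R3 ← R3 − (2/3)·R2: [0, 0, 0, 19/3]
The echelon form has 3 nonzero rows; the last pivot sits in the augmented column, so rank(B) = 2 but rank([B|b]) = 3.
Since the ranks differ, the system is inconsistent.
It has no solutions.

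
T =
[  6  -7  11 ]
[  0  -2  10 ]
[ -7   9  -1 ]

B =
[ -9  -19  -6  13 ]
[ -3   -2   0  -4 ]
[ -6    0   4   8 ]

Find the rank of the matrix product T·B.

First compute TB:
[[-99, -100,   8, 194],
 [-54,   4,  40,  88],
 [ 42, 115,  38, -135]]
Now row reduce the product.
R2 ← R2 − (6/11)·R1: [0, 644/11, 392/11, -196/11]
R3 ← R3 + (14/33)·R1: [0, 2395/33, 1366/33, -1739/33]
R3 ← R3 − (2395/1932)·R2: [0, 0, -64/23, -704/23]
3 nonzero rows, so rank(TB) = 3.

3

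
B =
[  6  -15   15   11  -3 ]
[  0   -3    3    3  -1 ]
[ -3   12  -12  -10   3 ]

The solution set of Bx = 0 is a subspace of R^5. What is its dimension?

Row reduce to echelon form.
R3 ← R3 + (1/2)·R1: [0, 9/2, -9/2, -9/2, 3/2]
R3 ← R3 + (3/2)·R2: [0, 0, 0, 0, 0]
2 nonzero rows, so rank(B) = 2.
B has 5 columns; by rank–nullity, nullity = 5 − 2 = 3.

3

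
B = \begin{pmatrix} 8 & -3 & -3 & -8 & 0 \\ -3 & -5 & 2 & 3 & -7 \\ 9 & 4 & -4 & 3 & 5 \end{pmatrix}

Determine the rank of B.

3

Row reduce to echelon form.
R2 ← R2 + (3/8)·R1: [0, -49/8, 7/8, 0, -7]
R3 ← R3 − (9/8)·R1: [0, 59/8, -5/8, 12, 5]
R3 ← R3 + (59/49)·R2: [0, 0, 3/7, 12, -24/7]
Echelon form has 3 nonzero rows, so rank(B) = 3.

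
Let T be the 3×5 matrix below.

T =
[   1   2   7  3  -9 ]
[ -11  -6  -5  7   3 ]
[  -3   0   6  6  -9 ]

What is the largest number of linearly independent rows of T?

2

Row reduce to echelon form.
R2 ← R2 + (11)·R1: [0, 16, 72, 40, -96]
R3 ← R3 + (3)·R1: [0, 6, 27, 15, -36]
R3 ← R3 − (3/8)·R2: [0, 0, 0, 0, 0]
Echelon form has 2 nonzero rows, so rank(T) = 2.
The rank gives the maximum number of linearly independent rows: 2.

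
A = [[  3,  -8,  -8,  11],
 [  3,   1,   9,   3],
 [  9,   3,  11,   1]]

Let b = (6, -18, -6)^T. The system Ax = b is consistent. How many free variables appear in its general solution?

Row reduce the augmented matrix [A | b].
R2 ← R2 − R1: [0, 9, 17, -8, -24]
R3 ← R3 − (3)·R1: [0, 27, 35, -32, -24]
R3 ← R3 − (3)·R2: [0, 0, -16, -8, 48]
The echelon form has 3 nonzero rows, and every pivot lies in the first 4 columns, so rank(A) = rank([A|b]) = 3.
The system is consistent.
Free variables = (unknowns) − (rank) = 4 − 3 = 1.

1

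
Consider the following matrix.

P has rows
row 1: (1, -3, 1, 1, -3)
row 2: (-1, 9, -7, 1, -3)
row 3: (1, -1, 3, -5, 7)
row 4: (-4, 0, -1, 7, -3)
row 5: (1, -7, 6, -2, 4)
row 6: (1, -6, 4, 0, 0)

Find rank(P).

3

Row reduce to echelon form.
R2 ← R2 + R1: [0, 6, -6, 2, -6]
R3 ← R3 − R1: [0, 2, 2, -6, 10]
R4 ← R4 + (4)·R1: [0, -12, 3, 11, -15]
R5 ← R5 − R1: [0, -4, 5, -3, 7]
R6 ← R6 − R1: [0, -3, 3, -1, 3]
R3 ← R3 − (1/3)·R2: [0, 0, 4, -20/3, 12]
R4 ← R4 + (2)·R2: [0, 0, -9, 15, -27]
R5 ← R5 + (2/3)·R2: [0, 0, 1, -5/3, 3]
R6 ← R6 + (1/2)·R2: [0, 0, 0, 0, 0]
R4 ← R4 + (9/4)·R3: [0, 0, 0, 0, 0]
R5 ← R5 − (1/4)·R3: [0, 0, 0, 0, 0]
Echelon form has 3 nonzero rows, so rank(P) = 3.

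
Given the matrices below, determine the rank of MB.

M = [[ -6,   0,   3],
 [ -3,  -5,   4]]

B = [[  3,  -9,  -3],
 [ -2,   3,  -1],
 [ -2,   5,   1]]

First compute MB:
[[-24,  69,  21],
 [ -7,  32,  18]]
Now row reduce the product.
R2 ← R2 − (7/24)·R1: [0, 95/8, 95/8]
2 nonzero rows, so rank(MB) = 2.

2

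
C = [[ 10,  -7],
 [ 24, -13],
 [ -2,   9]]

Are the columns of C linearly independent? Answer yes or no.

Row reduce C to echelon form.
R2 ← R2 − (12/5)·R1: [0, 19/5]
R3 ← R3 + (1/5)·R1: [0, 38/5]
R3 ← R3 − (2)·R2: [0, 0]
2 pivots among 2 columns.
Every column is a pivot column, so the columns are linearly independent.

yes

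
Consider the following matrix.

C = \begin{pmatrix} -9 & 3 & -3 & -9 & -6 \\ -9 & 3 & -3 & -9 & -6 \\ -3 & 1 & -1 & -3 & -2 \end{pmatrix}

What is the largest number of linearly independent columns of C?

1

Row reduce to echelon form.
R2 ← R2 − R1: [0, 0, 0, 0, 0]
R3 ← R3 − (1/3)·R1: [0, 0, 0, 0, 0]
Echelon form has 1 nonzero row, so rank(C) = 1.
The rank gives the maximum number of linearly independent columns: 1.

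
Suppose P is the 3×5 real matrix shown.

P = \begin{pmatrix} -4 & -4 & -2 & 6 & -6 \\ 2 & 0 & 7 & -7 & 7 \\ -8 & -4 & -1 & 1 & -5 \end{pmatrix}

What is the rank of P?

Row reduce to echelon form.
R2 ← R2 + (1/2)·R1: [0, -2, 6, -4, 4]
R3 ← R3 − (2)·R1: [0, 4, 3, -11, 7]
R3 ← R3 + (2)·R2: [0, 0, 15, -19, 15]
Echelon form has 3 nonzero rows, so rank(P) = 3.

3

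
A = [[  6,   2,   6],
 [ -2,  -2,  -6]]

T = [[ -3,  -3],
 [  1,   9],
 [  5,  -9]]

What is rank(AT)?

First compute AT:
[[ 14, -54],
 [-26,  42]]
Now row reduce the product.
R2 ← R2 + (13/7)·R1: [0, -408/7]
2 nonzero rows, so rank(AT) = 2.

2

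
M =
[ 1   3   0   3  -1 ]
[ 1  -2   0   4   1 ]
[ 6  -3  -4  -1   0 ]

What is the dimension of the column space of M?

3

Row reduce to echelon form.
R2 ← R2 − R1: [0, -5, 0, 1, 2]
R3 ← R3 − (6)·R1: [0, -21, -4, -19, 6]
R3 ← R3 − (21/5)·R2: [0, 0, -4, -116/5, -12/5]
Echelon form has 3 nonzero rows, so rank(M) = 3.
The column space has dimension equal to the rank: 3.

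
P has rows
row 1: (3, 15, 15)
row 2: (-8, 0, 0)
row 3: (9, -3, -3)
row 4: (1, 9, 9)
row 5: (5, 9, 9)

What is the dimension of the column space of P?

2

Row reduce to echelon form.
R2 ← R2 + (8/3)·R1: [0, 40, 40]
R3 ← R3 − (3)·R1: [0, -48, -48]
R4 ← R4 − (1/3)·R1: [0, 4, 4]
R5 ← R5 − (5/3)·R1: [0, -16, -16]
R3 ← R3 + (6/5)·R2: [0, 0, 0]
R4 ← R4 − (1/10)·R2: [0, 0, 0]
R5 ← R5 + (2/5)·R2: [0, 0, 0]
Echelon form has 2 nonzero rows, so rank(P) = 2.
The column space has dimension equal to the rank: 2.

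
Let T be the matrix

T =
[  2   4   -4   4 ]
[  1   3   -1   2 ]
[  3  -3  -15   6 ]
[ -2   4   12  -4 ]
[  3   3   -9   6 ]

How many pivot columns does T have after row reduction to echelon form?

Row reduce to echelon form.
R2 ← R2 − (1/2)·R1: [0, 1, 1, 0]
R3 ← R3 − (3/2)·R1: [0, -9, -9, 0]
R4 ← R4 + R1: [0, 8, 8, 0]
R5 ← R5 − (3/2)·R1: [0, -3, -3, 0]
R3 ← R3 + (9)·R2: [0, 0, 0, 0]
R4 ← R4 − (8)·R2: [0, 0, 0, 0]
R5 ← R5 + (3)·R2: [0, 0, 0, 0]
Echelon form has 2 nonzero rows, so rank(T) = 2.
Each nonzero row contributes one pivot column: 2 pivot columns.

2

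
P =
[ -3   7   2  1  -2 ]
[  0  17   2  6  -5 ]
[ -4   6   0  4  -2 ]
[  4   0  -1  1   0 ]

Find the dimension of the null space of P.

Row reduce to echelon form.
R3 ← R3 − (4/3)·R1: [0, -10/3, -8/3, 8/3, 2/3]
R4 ← R4 + (4/3)·R1: [0, 28/3, 5/3, 7/3, -8/3]
R3 ← R3 + (10/51)·R2: [0, 0, -116/51, 196/51, -16/51]
R4 ← R4 − (28/51)·R2: [0, 0, 29/51, -49/51, 4/51]
R4 ← R4 + (1/4)·R3: [0, 0, 0, 0, 0]
3 nonzero rows, so rank(P) = 3.
P has 5 columns; by rank–nullity, nullity = 5 − 3 = 2.

2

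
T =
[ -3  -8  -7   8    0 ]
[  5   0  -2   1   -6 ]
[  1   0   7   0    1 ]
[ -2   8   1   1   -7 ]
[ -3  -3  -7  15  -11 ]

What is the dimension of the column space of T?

5

Row reduce to echelon form.
R2 ← R2 + (5/3)·R1: [0, -40/3, -41/3, 43/3, -6]
R3 ← R3 + (1/3)·R1: [0, -8/3, 14/3, 8/3, 1]
R4 ← R4 − (2/3)·R1: [0, 40/3, 17/3, -13/3, -7]
R5 ← R5 − R1: [0, 5, 0, 7, -11]
R3 ← R3 − (1/5)·R2: [0, 0, 37/5, -1/5, 11/5]
R4 ← R4 + R2: [0, 0, -8, 10, -13]
R5 ← R5 + (3/8)·R2: [0, 0, -41/8, 99/8, -53/4]
R4 ← R4 + (40/37)·R3: [0, 0, 0, 362/37, -393/37]
R5 ← R5 + (205/296)·R3: [0, 0, 0, 1811/148, -3471/296]
R5 ← R5 − (1811/1448)·R4: [0, 0, 0, 0, 282/181]
Echelon form has 5 nonzero rows, so rank(T) = 5.
The column space has dimension equal to the rank: 5.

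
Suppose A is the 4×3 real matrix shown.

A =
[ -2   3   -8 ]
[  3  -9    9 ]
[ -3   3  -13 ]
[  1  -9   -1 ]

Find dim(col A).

Row reduce to echelon form.
R2 ← R2 + (3/2)·R1: [0, -9/2, -3]
R3 ← R3 − (3/2)·R1: [0, -3/2, -1]
R4 ← R4 + (1/2)·R1: [0, -15/2, -5]
R3 ← R3 − (1/3)·R2: [0, 0, 0]
R4 ← R4 − (5/3)·R2: [0, 0, 0]
Echelon form has 2 nonzero rows, so rank(A) = 2.
The column space has dimension equal to the rank: 2.

2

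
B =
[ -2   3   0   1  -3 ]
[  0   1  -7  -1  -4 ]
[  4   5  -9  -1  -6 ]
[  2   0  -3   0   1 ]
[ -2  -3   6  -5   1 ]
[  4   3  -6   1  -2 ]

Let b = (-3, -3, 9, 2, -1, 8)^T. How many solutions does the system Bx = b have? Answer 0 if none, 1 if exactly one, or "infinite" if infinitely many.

1

Row reduce the augmented matrix [B | b].
R3 ← R3 + (2)·R1: [0, 11, -9, 1, -12, 3]
R4 ← R4 + R1: [0, 3, -3, 1, -2, -1]
R5 ← R5 − R1: [0, -6, 6, -6, 4, 2]
R6 ← R6 + (2)·R1: [0, 9, -6, 3, -8, 2]
R3 ← R3 − (11)·R2: [0, 0, 68, 12, 32, 36]
R4 ← R4 − (3)·R2: [0, 0, 18, 4, 10, 8]
R5 ← R5 + (6)·R2: [0, 0, -36, -12, -20, -16]
R6 ← R6 − (9)·R2: [0, 0, 57, 12, 28, 29]
R4 ← R4 − (9/34)·R3: [0, 0, 0, 14/17, 26/17, -26/17]
R5 ← R5 + (9/17)·R3: [0, 0, 0, -96/17, -52/17, 52/17]
R6 ← R6 − (57/68)·R3: [0, 0, 0, 33/17, 20/17, -20/17]
R5 ← R5 + (48/7)·R4: [0, 0, 0, 0, 52/7, -52/7]
R6 ← R6 − (33/14)·R4: [0, 0, 0, 0, -17/7, 17/7]
R6 ← R6 + (17/52)·R5: [0, 0, 0, 0, 0, 0]
The echelon form has 5 nonzero rows, and every pivot lies in the first 5 columns, so rank(B) = rank([B|b]) = 5.
The system is consistent.
rank = 5 = number of unknowns, so the solution is unique.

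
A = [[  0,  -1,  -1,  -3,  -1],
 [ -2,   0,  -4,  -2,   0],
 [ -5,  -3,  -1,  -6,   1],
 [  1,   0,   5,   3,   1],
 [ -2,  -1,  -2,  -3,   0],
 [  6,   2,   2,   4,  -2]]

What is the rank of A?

3

Row reduce to echelon form.
Swap R1 ↔ R2
R3 ← R3 − (5/2)·R1: [0, -3, 9, -1, 1]
R4 ← R4 + (1/2)·R1: [0, 0, 3, 2, 1]
R5 ← R5 − R1: [0, -1, 2, -1, 0]
R6 ← R6 + (3)·R1: [0, 2, -10, -2, -2]
R3 ← R3 − (3)·R2: [0, 0, 12, 8, 4]
R5 ← R5 − R2: [0, 0, 3, 2, 1]
R6 ← R6 + (2)·R2: [0, 0, -12, -8, -4]
R4 ← R4 − (1/4)·R3: [0, 0, 0, 0, 0]
R5 ← R5 − (1/4)·R3: [0, 0, 0, 0, 0]
R6 ← R6 + R3: [0, 0, 0, 0, 0]
Echelon form has 3 nonzero rows, so rank(A) = 3.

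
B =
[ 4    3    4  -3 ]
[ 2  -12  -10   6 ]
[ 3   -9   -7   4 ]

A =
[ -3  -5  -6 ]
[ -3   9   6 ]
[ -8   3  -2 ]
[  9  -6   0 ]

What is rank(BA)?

First compute BA:
[[-80,  37, -14],
 [164, -184, -64],
 [110, -141, -58]]
Now row reduce the product.
R2 ← R2 + (41/20)·R1: [0, -2163/20, -927/10]
R3 ← R3 + (11/8)·R1: [0, -721/8, -309/4]
R3 ← R3 − (5/6)·R2: [0, 0, 0]
2 nonzero rows, so rank(BA) = 2.

2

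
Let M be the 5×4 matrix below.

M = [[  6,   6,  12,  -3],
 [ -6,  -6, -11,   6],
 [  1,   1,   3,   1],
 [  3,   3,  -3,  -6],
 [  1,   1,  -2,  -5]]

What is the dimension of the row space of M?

3

Row reduce to echelon form.
R2 ← R2 + R1: [0, 0, 1, 3]
R3 ← R3 − (1/6)·R1: [0, 0, 1, 3/2]
R4 ← R4 − (1/2)·R1: [0, 0, -9, -9/2]
R5 ← R5 − (1/6)·R1: [0, 0, -4, -9/2]
R3 ← R3 − R2: [0, 0, 0, -3/2]
R4 ← R4 + (9)·R2: [0, 0, 0, 45/2]
R5 ← R5 + (4)·R2: [0, 0, 0, 15/2]
R4 ← R4 + (15)·R3: [0, 0, 0, 0]
R5 ← R5 + (5)·R3: [0, 0, 0, 0]
Echelon form has 3 nonzero rows, so rank(M) = 3.
The row space has dimension equal to the rank: 3.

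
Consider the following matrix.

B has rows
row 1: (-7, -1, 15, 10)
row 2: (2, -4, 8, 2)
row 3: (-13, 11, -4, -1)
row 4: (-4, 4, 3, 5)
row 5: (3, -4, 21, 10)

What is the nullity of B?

0

Row reduce to echelon form.
R2 ← R2 + (2/7)·R1: [0, -30/7, 86/7, 34/7]
R3 ← R3 − (13/7)·R1: [0, 90/7, -223/7, -137/7]
R4 ← R4 − (4/7)·R1: [0, 32/7, -39/7, -5/7]
R5 ← R5 + (3/7)·R1: [0, -31/7, 192/7, 100/7]
R3 ← R3 + (3)·R2: [0, 0, 5, -5]
R4 ← R4 + (16/15)·R2: [0, 0, 113/15, 67/15]
R5 ← R5 − (31/30)·R2: [0, 0, 221/15, 139/15]
R4 ← R4 − (113/75)·R3: [0, 0, 0, 12]
R5 ← R5 − (221/75)·R3: [0, 0, 0, 24]
R5 ← R5 − (2)·R4: [0, 0, 0, 0]
4 nonzero rows, so rank(B) = 4.
B has 4 columns; by rank–nullity, nullity = 4 − 4 = 0.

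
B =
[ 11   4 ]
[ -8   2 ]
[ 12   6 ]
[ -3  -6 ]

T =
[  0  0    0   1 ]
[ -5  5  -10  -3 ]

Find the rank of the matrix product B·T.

2

First compute BT:
[[-20,  20, -40,  -1],
 [-10,  10, -20, -14],
 [-30,  30, -60,  -6],
 [ 30, -30,  60,  15]]
Now row reduce the product.
R2 ← R2 − (1/2)·R1: [0, 0, 0, -27/2]
R3 ← R3 − (3/2)·R1: [0, 0, 0, -9/2]
R4 ← R4 + (3/2)·R1: [0, 0, 0, 27/2]
R3 ← R3 − (1/3)·R2: [0, 0, 0, 0]
R4 ← R4 + R2: [0, 0, 0, 0]
2 nonzero rows, so rank(BT) = 2.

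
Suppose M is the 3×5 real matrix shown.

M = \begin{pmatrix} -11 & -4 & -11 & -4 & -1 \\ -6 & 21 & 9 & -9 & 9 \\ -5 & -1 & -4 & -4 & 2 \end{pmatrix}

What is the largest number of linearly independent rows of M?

3

Row reduce to echelon form.
R2 ← R2 − (6/11)·R1: [0, 255/11, 15, -75/11, 105/11]
R3 ← R3 − (5/11)·R1: [0, 9/11, 1, -24/11, 27/11]
R3 ← R3 − (3/85)·R2: [0, 0, 8/17, -33/17, 36/17]
Echelon form has 3 nonzero rows, so rank(M) = 3.
The rank gives the maximum number of linearly independent rows: 3.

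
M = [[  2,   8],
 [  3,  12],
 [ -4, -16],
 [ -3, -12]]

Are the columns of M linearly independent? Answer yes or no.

no

Row reduce M to echelon form.
R2 ← R2 − (3/2)·R1: [0, 0]
R3 ← R3 + (2)·R1: [0, 0]
R4 ← R4 + (3/2)·R1: [0, 0]
1 pivot among 2 columns.
Only 1 < 2 pivot columns, so the columns are linearly dependent.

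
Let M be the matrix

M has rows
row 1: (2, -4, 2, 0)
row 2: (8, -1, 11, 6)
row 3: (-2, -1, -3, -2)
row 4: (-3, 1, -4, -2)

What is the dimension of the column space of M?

2

Row reduce to echelon form.
R2 ← R2 − (4)·R1: [0, 15, 3, 6]
R3 ← R3 + R1: [0, -5, -1, -2]
R4 ← R4 + (3/2)·R1: [0, -5, -1, -2]
R3 ← R3 + (1/3)·R2: [0, 0, 0, 0]
R4 ← R4 + (1/3)·R2: [0, 0, 0, 0]
Echelon form has 2 nonzero rows, so rank(M) = 2.
The column space has dimension equal to the rank: 2.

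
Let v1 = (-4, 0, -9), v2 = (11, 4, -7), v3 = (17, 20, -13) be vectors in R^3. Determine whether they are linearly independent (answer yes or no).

yes

Form the matrix with these vectors as rows and row reduce.
R2 ← R2 + (11/4)·R1: [0, 4, -127/4]
R3 ← R3 + (17/4)·R1: [0, 20, -205/4]
R3 ← R3 − (5)·R2: [0, 0, 215/2]
3 nonzero rows, so the 3 vectors span a space of dimension 3.
Since 3 = 3, the vectors are linearly independent.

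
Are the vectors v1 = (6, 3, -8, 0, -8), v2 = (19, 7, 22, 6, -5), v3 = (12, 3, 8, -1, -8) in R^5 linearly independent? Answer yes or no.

yes

Form the matrix with these vectors as rows and row reduce.
R2 ← R2 − (19/6)·R1: [0, -5/2, 142/3, 6, 61/3]
R3 ← R3 − (2)·R1: [0, -3, 24, -1, 8]
R3 ← R3 − (6/5)·R2: [0, 0, -164/5, -41/5, -82/5]
3 nonzero rows, so the 3 vectors span a space of dimension 3.
Since 3 = 3, the vectors are linearly independent.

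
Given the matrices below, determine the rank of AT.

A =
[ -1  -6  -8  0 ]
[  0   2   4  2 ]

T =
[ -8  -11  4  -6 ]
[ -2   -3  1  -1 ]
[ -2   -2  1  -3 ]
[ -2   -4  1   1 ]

2

First compute AT:
[[ 36,  45, -18,  36],
 [-16, -22,   8, -12]]
Now row reduce the product.
R2 ← R2 + (4/9)·R1: [0, -2, 0, 4]
2 nonzero rows, so rank(AT) = 2.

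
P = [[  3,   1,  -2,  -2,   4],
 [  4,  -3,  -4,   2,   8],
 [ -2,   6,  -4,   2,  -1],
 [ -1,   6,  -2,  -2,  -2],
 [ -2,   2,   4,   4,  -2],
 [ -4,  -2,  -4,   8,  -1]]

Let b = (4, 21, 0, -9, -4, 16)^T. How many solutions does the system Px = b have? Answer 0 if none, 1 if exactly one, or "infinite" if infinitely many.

infinite

Row reduce the augmented matrix [P | b].
R2 ← R2 − (4/3)·R1: [0, -13/3, -4/3, 14/3, 8/3, 47/3]
R3 ← R3 + (2/3)·R1: [0, 20/3, -16/3, 2/3, 5/3, 8/3]
R4 ← R4 + (1/3)·R1: [0, 19/3, -8/3, -8/3, -2/3, -23/3]
R5 ← R5 + (2/3)·R1: [0, 8/3, 8/3, 8/3, 2/3, -4/3]
R6 ← R6 + (4/3)·R1: [0, -2/3, -20/3, 16/3, 13/3, 64/3]
R3 ← R3 + (20/13)·R2: [0, 0, -96/13, 102/13, 75/13, 348/13]
R4 ← R4 + (19/13)·R2: [0, 0, -60/13, 54/13, 42/13, 198/13]
R5 ← R5 + (8/13)·R2: [0, 0, 24/13, 72/13, 30/13, 108/13]
R6 ← R6 − (2/13)·R2: [0, 0, -84/13, 60/13, 51/13, 246/13]
R4 ← R4 − (5/8)·R3: [0, 0, 0, -3/4, -3/8, -3/2]
R5 ← R5 + (1/4)·R3: [0, 0, 0, 15/2, 15/4, 15]
R6 ← R6 − (7/8)·R3: [0, 0, 0, -9/4, -9/8, -9/2]
R5 ← R5 + (10)·R4: [0, 0, 0, 0, 0, 0]
R6 ← R6 − (3)·R4: [0, 0, 0, 0, 0, 0]
The echelon form has 4 nonzero rows, and every pivot lies in the first 5 columns, so rank(P) = rank([P|b]) = 4.
The system is consistent.
rank = 4 < 5 unknowns, so there are infinitely many solutions.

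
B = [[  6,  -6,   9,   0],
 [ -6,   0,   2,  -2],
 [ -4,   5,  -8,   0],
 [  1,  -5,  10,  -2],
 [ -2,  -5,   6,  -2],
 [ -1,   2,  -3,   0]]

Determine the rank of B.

4

Row reduce to echelon form.
R2 ← R2 + R1: [0, -6, 11, -2]
R3 ← R3 + (2/3)·R1: [0, 1, -2, 0]
R4 ← R4 − (1/6)·R1: [0, -4, 17/2, -2]
R5 ← R5 + (1/3)·R1: [0, -7, 9, -2]
R6 ← R6 + (1/6)·R1: [0, 1, -3/2, 0]
R3 ← R3 + (1/6)·R2: [0, 0, -1/6, -1/3]
R4 ← R4 − (2/3)·R2: [0, 0, 7/6, -2/3]
R5 ← R5 − (7/6)·R2: [0, 0, -23/6, 1/3]
R6 ← R6 + (1/6)·R2: [0, 0, 1/3, -1/3]
R4 ← R4 + (7)·R3: [0, 0, 0, -3]
R5 ← R5 − (23)·R3: [0, 0, 0, 8]
R6 ← R6 + (2)·R3: [0, 0, 0, -1]
R5 ← R5 + (8/3)·R4: [0, 0, 0, 0]
R6 ← R6 − (1/3)·R4: [0, 0, 0, 0]
Echelon form has 4 nonzero rows, so rank(B) = 4.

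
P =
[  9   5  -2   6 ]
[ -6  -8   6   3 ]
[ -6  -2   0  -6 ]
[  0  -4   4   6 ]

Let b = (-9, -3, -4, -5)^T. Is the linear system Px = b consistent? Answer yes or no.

Row reduce the augmented matrix [P | b].
R2 ← R2 + (2/3)·R1: [0, -14/3, 14/3, 7, -9]
R3 ← R3 + (2/3)·R1: [0, 4/3, -4/3, -2, -10]
R3 ← R3 + (2/7)·R2: [0, 0, 0, 0, -88/7]
R4 ← R4 − (6/7)·R2: [0, 0, 0, 0, 19/7]
R4 ← R4 + (19/88)·R3: [0, 0, 0, 0, 0]
The echelon form has 3 nonzero rows; the last pivot sits in the augmented column, so rank(P) = 2 but rank([P|b]) = 3.
Since the ranks differ, the system is inconsistent.

no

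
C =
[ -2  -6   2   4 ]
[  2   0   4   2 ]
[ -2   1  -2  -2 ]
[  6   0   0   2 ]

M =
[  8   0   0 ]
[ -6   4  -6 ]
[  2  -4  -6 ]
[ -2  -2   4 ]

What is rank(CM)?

3

First compute CM:
[[ 16, -40,  40],
 [ 20, -20, -16],
 [-22,  16,  -2],
 [ 44,  -4,   8]]
Now row reduce the product.
R2 ← R2 − (5/4)·R1: [0, 30, -66]
R3 ← R3 + (11/8)·R1: [0, -39, 53]
R4 ← R4 − (11/4)·R1: [0, 106, -102]
R3 ← R3 + (13/10)·R2: [0, 0, -164/5]
R4 ← R4 − (53/15)·R2: [0, 0, 656/5]
R4 ← R4 + (4)·R3: [0, 0, 0]
3 nonzero rows, so rank(CM) = 3.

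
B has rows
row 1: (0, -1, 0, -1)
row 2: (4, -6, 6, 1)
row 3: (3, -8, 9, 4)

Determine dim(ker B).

Row reduce to echelon form.
Swap R1 ↔ R2
R3 ← R3 − (3/4)·R1: [0, -7/2, 9/2, 13/4]
R3 ← R3 − (7/2)·R2: [0, 0, 9/2, 27/4]
3 nonzero rows, so rank(B) = 3.
B has 4 columns; by rank–nullity, nullity = 4 − 3 = 1.

1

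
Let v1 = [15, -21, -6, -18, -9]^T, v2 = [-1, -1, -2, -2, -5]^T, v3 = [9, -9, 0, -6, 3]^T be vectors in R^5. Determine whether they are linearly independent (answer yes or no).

Form the matrix with these vectors as rows and row reduce.
R2 ← R2 + (1/15)·R1: [0, -12/5, -12/5, -16/5, -28/5]
R3 ← R3 − (3/5)·R1: [0, 18/5, 18/5, 24/5, 42/5]
R3 ← R3 + (3/2)·R2: [0, 0, 0, 0, 0]
2 nonzero rows, so the 3 vectors span a space of dimension 2.
Since 2 < 3, the vectors are linearly dependent.

no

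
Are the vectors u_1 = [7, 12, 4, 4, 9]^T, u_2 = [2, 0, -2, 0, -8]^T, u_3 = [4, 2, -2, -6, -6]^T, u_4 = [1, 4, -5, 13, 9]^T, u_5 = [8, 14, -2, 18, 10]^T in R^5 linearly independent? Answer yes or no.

no

Form the matrix with these vectors as rows and row reduce.
R2 ← R2 − (2/7)·R1: [0, -24/7, -22/7, -8/7, -74/7]
R3 ← R3 − (4/7)·R1: [0, -34/7, -30/7, -58/7, -78/7]
R4 ← R4 − (1/7)·R1: [0, 16/7, -39/7, 87/7, 54/7]
R5 ← R5 − (8/7)·R1: [0, 2/7, -46/7, 94/7, -2/7]
R3 ← R3 − (17/12)·R2: [0, 0, 1/6, -20/3, 23/6]
R4 ← R4 + (2/3)·R2: [0, 0, -23/3, 35/3, 2/3]
R5 ← R5 + (1/12)·R2: [0, 0, -41/6, 40/3, -7/6]
R4 ← R4 + (46)·R3: [0, 0, 0, -295, 177]
R5 ← R5 + (41)·R3: [0, 0, 0, -260, 156]
R5 ← R5 − (52/59)·R4: [0, 0, 0, 0, 0]
4 nonzero rows, so the 5 vectors span a space of dimension 4.
Since 4 < 5, the vectors are linearly dependent.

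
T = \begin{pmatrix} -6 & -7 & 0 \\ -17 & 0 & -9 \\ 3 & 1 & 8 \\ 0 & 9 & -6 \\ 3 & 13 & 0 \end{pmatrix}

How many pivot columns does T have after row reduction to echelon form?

Row reduce to echelon form.
R2 ← R2 − (17/6)·R1: [0, 119/6, -9]
R3 ← R3 + (1/2)·R1: [0, -5/2, 8]
R5 ← R5 + (1/2)·R1: [0, 19/2, 0]
R3 ← R3 + (15/119)·R2: [0, 0, 817/119]
R4 ← R4 − (54/119)·R2: [0, 0, -228/119]
R5 ← R5 − (57/119)·R2: [0, 0, 513/119]
R4 ← R4 + (12/43)·R3: [0, 0, 0]
R5 ← R5 − (27/43)·R3: [0, 0, 0]
Echelon form has 3 nonzero rows, so rank(T) = 3.
Each nonzero row contributes one pivot column: 3 pivot columns.

3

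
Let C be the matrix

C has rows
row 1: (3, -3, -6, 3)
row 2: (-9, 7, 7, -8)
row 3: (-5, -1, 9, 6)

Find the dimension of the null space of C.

1

Row reduce to echelon form.
R2 ← R2 + (3)·R1: [0, -2, -11, 1]
R3 ← R3 + (5/3)·R1: [0, -6, -1, 11]
R3 ← R3 − (3)·R2: [0, 0, 32, 8]
3 nonzero rows, so rank(C) = 3.
C has 4 columns; by rank–nullity, nullity = 4 − 3 = 1.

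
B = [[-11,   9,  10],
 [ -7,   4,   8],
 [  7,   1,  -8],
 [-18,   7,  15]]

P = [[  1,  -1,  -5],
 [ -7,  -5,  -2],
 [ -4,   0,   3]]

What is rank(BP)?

3

First compute BP:
[[-114, -34,  67],
 [-67, -13,  51],
 [ 32, -12, -61],
 [-127, -17, 121]]
Now row reduce the product.
R2 ← R2 − (67/114)·R1: [0, 398/57, 1325/114]
R3 ← R3 + (16/57)·R1: [0, -1228/57, -2405/57]
R4 ← R4 − (127/114)·R1: [0, 1190/57, 5285/114]
R3 ← R3 + (614/199)·R2: [0, 0, -1260/199]
R4 ← R4 − (595/199)·R2: [0, 0, 2310/199]
R4 ← R4 + (11/6)·R3: [0, 0, 0]
3 nonzero rows, so rank(BP) = 3.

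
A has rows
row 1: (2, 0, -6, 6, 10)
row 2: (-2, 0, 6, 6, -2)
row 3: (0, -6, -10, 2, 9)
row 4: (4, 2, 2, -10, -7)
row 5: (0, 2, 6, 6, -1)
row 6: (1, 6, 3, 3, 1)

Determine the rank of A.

4

Row reduce to echelon form.
R2 ← R2 + R1: [0, 0, 0, 12, 8]
R4 ← R4 − (2)·R1: [0, 2, 14, -22, -27]
R6 ← R6 − (1/2)·R1: [0, 6, 6, 0, -4]
Swap R2 ↔ R3
R4 ← R4 + (1/3)·R2: [0, 0, 32/3, -64/3, -24]
R5 ← R5 + (1/3)·R2: [0, 0, 8/3, 20/3, 2]
R6 ← R6 + R2: [0, 0, -4, 2, 5]
Swap R3 ↔ R4
R5 ← R5 − (1/4)·R3: [0, 0, 0, 12, 8]
R6 ← R6 + (3/8)·R3: [0, 0, 0, -6, -4]
R5 ← R5 − R4: [0, 0, 0, 0, 0]
R6 ← R6 + (1/2)·R4: [0, 0, 0, 0, 0]
Echelon form has 4 nonzero rows, so rank(A) = 4.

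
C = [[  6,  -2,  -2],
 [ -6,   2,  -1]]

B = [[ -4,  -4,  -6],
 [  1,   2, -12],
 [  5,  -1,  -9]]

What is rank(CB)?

First compute CB:
[[-36, -26,   6],
 [ 21,  29,  21]]
Now row reduce the product.
R2 ← R2 + (7/12)·R1: [0, 83/6, 49/2]
2 nonzero rows, so rank(CB) = 2.

2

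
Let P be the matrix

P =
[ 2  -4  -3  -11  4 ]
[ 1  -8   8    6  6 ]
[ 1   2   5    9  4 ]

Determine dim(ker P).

2

Row reduce to echelon form.
R2 ← R2 − (1/2)·R1: [0, -6, 19/2, 23/2, 4]
R3 ← R3 − (1/2)·R1: [0, 4, 13/2, 29/2, 2]
R3 ← R3 + (2/3)·R2: [0, 0, 77/6, 133/6, 14/3]
3 nonzero rows, so rank(P) = 3.
P has 5 columns; by rank–nullity, nullity = 5 − 3 = 2.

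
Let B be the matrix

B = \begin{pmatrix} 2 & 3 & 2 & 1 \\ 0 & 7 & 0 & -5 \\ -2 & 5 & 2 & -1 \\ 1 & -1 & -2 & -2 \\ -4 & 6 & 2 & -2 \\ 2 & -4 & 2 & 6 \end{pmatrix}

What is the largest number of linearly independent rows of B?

Row reduce to echelon form.
R3 ← R3 + R1: [0, 8, 4, 0]
R4 ← R4 − (1/2)·R1: [0, -5/2, -3, -5/2]
R5 ← R5 + (2)·R1: [0, 12, 6, 0]
R6 ← R6 − R1: [0, -7, 0, 5]
R3 ← R3 − (8/7)·R2: [0, 0, 4, 40/7]
R4 ← R4 + (5/14)·R2: [0, 0, -3, -30/7]
R5 ← R5 − (12/7)·R2: [0, 0, 6, 60/7]
R6 ← R6 + R2: [0, 0, 0, 0]
R4 ← R4 + (3/4)·R3: [0, 0, 0, 0]
R5 ← R5 − (3/2)·R3: [0, 0, 0, 0]
Echelon form has 3 nonzero rows, so rank(B) = 3.
The rank gives the maximum number of linearly independent rows: 3.

3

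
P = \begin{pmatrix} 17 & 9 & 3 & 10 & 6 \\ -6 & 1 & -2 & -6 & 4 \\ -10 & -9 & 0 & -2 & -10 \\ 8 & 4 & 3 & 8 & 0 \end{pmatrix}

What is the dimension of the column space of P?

Row reduce to echelon form.
R2 ← R2 + (6/17)·R1: [0, 71/17, -16/17, -42/17, 104/17]
R3 ← R3 + (10/17)·R1: [0, -63/17, 30/17, 66/17, -110/17]
R4 ← R4 − (8/17)·R1: [0, -4/17, 27/17, 56/17, -48/17]
R3 ← R3 + (63/71)·R2: [0, 0, 66/71, 120/71, -74/71]
R4 ← R4 + (4/71)·R2: [0, 0, 109/71, 224/71, -176/71]
R4 ← R4 − (109/66)·R3: [0, 0, 0, 4/11, -25/33]
Echelon form has 4 nonzero rows, so rank(P) = 4.
The column space has dimension equal to the rank: 4.

4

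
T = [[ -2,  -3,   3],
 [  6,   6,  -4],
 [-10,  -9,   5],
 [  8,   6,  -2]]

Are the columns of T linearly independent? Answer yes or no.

Row reduce T to echelon form.
R2 ← R2 + (3)·R1: [0, -3, 5]
R3 ← R3 − (5)·R1: [0, 6, -10]
R4 ← R4 + (4)·R1: [0, -6, 10]
R3 ← R3 + (2)·R2: [0, 0, 0]
R4 ← R4 − (2)·R2: [0, 0, 0]
2 pivots among 3 columns.
Only 2 < 3 pivot columns, so the columns are linearly dependent.

no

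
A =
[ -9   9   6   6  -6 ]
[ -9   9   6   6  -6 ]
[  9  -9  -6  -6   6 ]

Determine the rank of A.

1

Row reduce to echelon form.
R2 ← R2 − R1: [0, 0, 0, 0, 0]
R3 ← R3 + R1: [0, 0, 0, 0, 0]
Echelon form has 1 nonzero row, so rank(A) = 1.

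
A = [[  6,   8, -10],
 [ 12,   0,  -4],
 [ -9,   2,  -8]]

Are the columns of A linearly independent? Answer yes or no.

Row reduce A to echelon form.
R2 ← R2 − (2)·R1: [0, -16, 16]
R3 ← R3 + (3/2)·R1: [0, 14, -23]
R3 ← R3 + (7/8)·R2: [0, 0, -9]
3 pivots among 3 columns.
Every column is a pivot column, so the columns are linearly independent.

yes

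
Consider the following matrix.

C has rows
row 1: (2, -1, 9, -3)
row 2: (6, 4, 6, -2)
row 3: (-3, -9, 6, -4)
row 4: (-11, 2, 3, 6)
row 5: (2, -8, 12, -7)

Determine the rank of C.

3

Row reduce to echelon form.
R2 ← R2 − (3)·R1: [0, 7, -21, 7]
R3 ← R3 + (3/2)·R1: [0, -21/2, 39/2, -17/2]
R4 ← R4 + (11/2)·R1: [0, -7/2, 105/2, -21/2]
R5 ← R5 − R1: [0, -7, 3, -4]
R3 ← R3 + (3/2)·R2: [0, 0, -12, 2]
R4 ← R4 + (1/2)·R2: [0, 0, 42, -7]
R5 ← R5 + R2: [0, 0, -18, 3]
R4 ← R4 + (7/2)·R3: [0, 0, 0, 0]
R5 ← R5 − (3/2)·R3: [0, 0, 0, 0]
Echelon form has 3 nonzero rows, so rank(C) = 3.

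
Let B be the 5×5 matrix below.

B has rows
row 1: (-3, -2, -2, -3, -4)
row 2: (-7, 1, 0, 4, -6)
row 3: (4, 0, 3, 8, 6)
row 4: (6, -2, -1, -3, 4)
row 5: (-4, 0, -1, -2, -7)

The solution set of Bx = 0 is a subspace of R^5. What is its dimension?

Row reduce to echelon form.
R2 ← R2 − (7/3)·R1: [0, 17/3, 14/3, 11, 10/3]
R3 ← R3 + (4/3)·R1: [0, -8/3, 1/3, 4, 2/3]
R4 ← R4 + (2)·R1: [0, -6, -5, -9, -4]
R5 ← R5 − (4/3)·R1: [0, 8/3, 5/3, 2, -5/3]
R3 ← R3 + (8/17)·R2: [0, 0, 43/17, 156/17, 38/17]
R4 ← R4 + (18/17)·R2: [0, 0, -1/17, 45/17, -8/17]
R5 ← R5 − (8/17)·R2: [0, 0, -9/17, -54/17, -55/17]
R4 ← R4 + (1/43)·R3: [0, 0, 0, 123/43, -18/43]
R5 ← R5 + (9/43)·R3: [0, 0, 0, -54/43, -119/43]
R5 ← R5 + (18/41)·R4: [0, 0, 0, 0, -121/41]
5 nonzero rows, so rank(B) = 5.
B has 5 columns; by rank–nullity, nullity = 5 − 5 = 0.

0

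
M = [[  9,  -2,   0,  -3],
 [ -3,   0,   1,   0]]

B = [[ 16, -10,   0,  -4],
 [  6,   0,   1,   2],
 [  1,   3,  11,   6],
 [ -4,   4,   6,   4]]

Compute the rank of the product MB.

First compute MB:
[[144, -102, -20, -52],
 [-47,  33,  11,  18]]
Now row reduce the product.
R2 ← R2 + (47/144)·R1: [0, -7/24, 161/36, 37/36]
2 nonzero rows, so rank(MB) = 2.

2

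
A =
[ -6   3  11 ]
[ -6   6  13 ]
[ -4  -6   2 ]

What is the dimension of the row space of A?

2

Row reduce to echelon form.
R2 ← R2 − R1: [0, 3, 2]
R3 ← R3 − (2/3)·R1: [0, -8, -16/3]
R3 ← R3 + (8/3)·R2: [0, 0, 0]
Echelon form has 2 nonzero rows, so rank(A) = 2.
The row space has dimension equal to the rank: 2.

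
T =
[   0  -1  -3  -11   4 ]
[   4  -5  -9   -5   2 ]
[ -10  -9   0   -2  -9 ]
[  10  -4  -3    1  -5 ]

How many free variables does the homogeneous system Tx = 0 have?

1

Row reduce to echelon form.
Swap R1 ↔ R2
R3 ← R3 + (5/2)·R1: [0, -43/2, -45/2, -29/2, -4]
R4 ← R4 − (5/2)·R1: [0, 17/2, 39/2, 27/2, -10]
R3 ← R3 − (43/2)·R2: [0, 0, 42, 222, -90]
R4 ← R4 + (17/2)·R2: [0, 0, -6, -80, 24]
R4 ← R4 + (1/7)·R3: [0, 0, 0, -338/7, 78/7]
4 nonzero rows, so rank(T) = 4.
T has 5 columns; by rank–nullity, nullity = 5 − 4 = 1.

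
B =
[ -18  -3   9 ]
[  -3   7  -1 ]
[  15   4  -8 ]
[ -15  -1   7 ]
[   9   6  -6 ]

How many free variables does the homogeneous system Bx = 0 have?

Row reduce to echelon form.
R2 ← R2 − (1/6)·R1: [0, 15/2, -5/2]
R3 ← R3 + (5/6)·R1: [0, 3/2, -1/2]
R4 ← R4 − (5/6)·R1: [0, 3/2, -1/2]
R5 ← R5 + (1/2)·R1: [0, 9/2, -3/2]
R3 ← R3 − (1/5)·R2: [0, 0, 0]
R4 ← R4 − (1/5)·R2: [0, 0, 0]
R5 ← R5 − (3/5)·R2: [0, 0, 0]
2 nonzero rows, so rank(B) = 2.
B has 3 columns; by rank–nullity, nullity = 3 − 2 = 1.

1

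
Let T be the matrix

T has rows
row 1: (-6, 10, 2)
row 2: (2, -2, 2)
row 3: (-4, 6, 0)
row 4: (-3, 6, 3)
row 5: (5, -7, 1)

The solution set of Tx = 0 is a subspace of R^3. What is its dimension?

1

Row reduce to echelon form.
R2 ← R2 + (1/3)·R1: [0, 4/3, 8/3]
R3 ← R3 − (2/3)·R1: [0, -2/3, -4/3]
R4 ← R4 − (1/2)·R1: [0, 1, 2]
R5 ← R5 + (5/6)·R1: [0, 4/3, 8/3]
R3 ← R3 + (1/2)·R2: [0, 0, 0]
R4 ← R4 − (3/4)·R2: [0, 0, 0]
R5 ← R5 − R2: [0, 0, 0]
2 nonzero rows, so rank(T) = 2.
T has 3 columns; by rank–nullity, nullity = 3 − 2 = 1.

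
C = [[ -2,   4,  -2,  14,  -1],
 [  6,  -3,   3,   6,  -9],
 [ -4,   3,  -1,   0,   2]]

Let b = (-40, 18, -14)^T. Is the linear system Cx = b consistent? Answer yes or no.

Row reduce the augmented matrix [C | b].
R2 ← R2 + (3)·R1: [0, 9, -3, 48, -12, -102]
R3 ← R3 − (2)·R1: [0, -5, 3, -28, 4, 66]
R3 ← R3 + (5/9)·R2: [0, 0, 4/3, -4/3, -8/3, 28/3]
The echelon form has 3 nonzero rows, and every pivot lies in the first 5 columns, so rank(C) = rank([C|b]) = 3.
The system is consistent.

yes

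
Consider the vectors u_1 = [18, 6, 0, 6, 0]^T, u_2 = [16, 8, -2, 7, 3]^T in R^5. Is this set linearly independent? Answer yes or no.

yes

Form the matrix with these vectors as rows and row reduce.
R2 ← R2 − (8/9)·R1: [0, 8/3, -2, 5/3, 3]
2 nonzero rows, so the 2 vectors span a space of dimension 2.
Since 2 = 2, the vectors are linearly independent.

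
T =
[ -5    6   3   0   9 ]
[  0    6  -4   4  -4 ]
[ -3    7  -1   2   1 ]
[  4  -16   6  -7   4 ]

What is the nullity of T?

Row reduce to echelon form.
R3 ← R3 − (3/5)·R1: [0, 17/5, -14/5, 2, -22/5]
R4 ← R4 + (4/5)·R1: [0, -56/5, 42/5, -7, 56/5]
R3 ← R3 − (17/30)·R2: [0, 0, -8/15, -4/15, -32/15]
R4 ← R4 + (28/15)·R2: [0, 0, 14/15, 7/15, 56/15]
R4 ← R4 + (7/4)·R3: [0, 0, 0, 0, 0]
3 nonzero rows, so rank(T) = 3.
T has 5 columns; by rank–nullity, nullity = 5 − 3 = 2.

2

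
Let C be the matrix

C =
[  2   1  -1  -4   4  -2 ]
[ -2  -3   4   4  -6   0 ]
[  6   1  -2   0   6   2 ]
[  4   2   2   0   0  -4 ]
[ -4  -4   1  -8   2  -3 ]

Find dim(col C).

Row reduce to echelon form.
R2 ← R2 + R1: [0, -2, 3, 0, -2, -2]
R3 ← R3 − (3)·R1: [0, -2, 1, 12, -6, 8]
R4 ← R4 − (2)·R1: [0, 0, 4, 8, -8, 0]
R5 ← R5 + (2)·R1: [0, -2, -1, -16, 10, -7]
R3 ← R3 − R2: [0, 0, -2, 12, -4, 10]
R5 ← R5 − R2: [0, 0, -4, -16, 12, -5]
R4 ← R4 + (2)·R3: [0, 0, 0, 32, -16, 20]
R5 ← R5 − (2)·R3: [0, 0, 0, -40, 20, -25]
R5 ← R5 + (5/4)·R4: [0, 0, 0, 0, 0, 0]
Echelon form has 4 nonzero rows, so rank(C) = 4.
The column space has dimension equal to the rank: 4.

4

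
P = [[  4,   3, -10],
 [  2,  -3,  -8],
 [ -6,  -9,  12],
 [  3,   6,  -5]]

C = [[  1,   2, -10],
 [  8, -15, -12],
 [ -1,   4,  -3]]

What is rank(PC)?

2

First compute PC:
[[ 38, -77, -46],
 [-14,  17,  40],
 [-90, 171, 132],
 [ 56, -104, -87]]
Now row reduce the product.
R2 ← R2 + (7/19)·R1: [0, -216/19, 438/19]
R3 ← R3 + (45/19)·R1: [0, -216/19, 438/19]
R4 ← R4 − (28/19)·R1: [0, 180/19, -365/19]
R3 ← R3 − R2: [0, 0, 0]
R4 ← R4 + (5/6)·R2: [0, 0, 0]
2 nonzero rows, so rank(PC) = 2.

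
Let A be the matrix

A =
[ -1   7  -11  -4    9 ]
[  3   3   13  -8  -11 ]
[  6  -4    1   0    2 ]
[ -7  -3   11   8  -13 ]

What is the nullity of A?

Row reduce to echelon form.
R2 ← R2 + (3)·R1: [0, 24, -20, -20, 16]
R3 ← R3 + (6)·R1: [0, 38, -65, -24, 56]
R4 ← R4 − (7)·R1: [0, -52, 88, 36, -76]
R3 ← R3 − (19/12)·R2: [0, 0, -100/3, 23/3, 92/3]
R4 ← R4 + (13/6)·R2: [0, 0, 134/3, -22/3, -124/3]
R4 ← R4 + (67/50)·R3: [0, 0, 0, 147/50, -6/25]
4 nonzero rows, so rank(A) = 4.
A has 5 columns; by rank–nullity, nullity = 5 − 4 = 1.

1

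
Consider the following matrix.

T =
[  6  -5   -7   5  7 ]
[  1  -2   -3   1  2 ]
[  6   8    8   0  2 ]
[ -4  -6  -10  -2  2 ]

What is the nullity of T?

Row reduce to echelon form.
R2 ← R2 − (1/6)·R1: [0, -7/6, -11/6, 1/6, 5/6]
R3 ← R3 − R1: [0, 13, 15, -5, -5]
R4 ← R4 + (2/3)·R1: [0, -28/3, -44/3, 4/3, 20/3]
R3 ← R3 + (78/7)·R2: [0, 0, -38/7, -22/7, 30/7]
R4 ← R4 − (8)·R2: [0, 0, 0, 0, 0]
3 nonzero rows, so rank(T) = 3.
T has 5 columns; by rank–nullity, nullity = 5 − 3 = 2.

2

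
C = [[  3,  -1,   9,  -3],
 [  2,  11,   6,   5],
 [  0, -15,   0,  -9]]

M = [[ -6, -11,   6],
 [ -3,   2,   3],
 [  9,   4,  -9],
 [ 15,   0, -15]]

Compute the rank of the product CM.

2

First compute CM:
[[ 21,   1, -21],
 [ 84,  24, -84],
 [-90, -30,  90]]
Now row reduce the product.
R2 ← R2 − (4)·R1: [0, 20, 0]
R3 ← R3 + (30/7)·R1: [0, -180/7, 0]
R3 ← R3 + (9/7)·R2: [0, 0, 0]
2 nonzero rows, so rank(CM) = 2.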